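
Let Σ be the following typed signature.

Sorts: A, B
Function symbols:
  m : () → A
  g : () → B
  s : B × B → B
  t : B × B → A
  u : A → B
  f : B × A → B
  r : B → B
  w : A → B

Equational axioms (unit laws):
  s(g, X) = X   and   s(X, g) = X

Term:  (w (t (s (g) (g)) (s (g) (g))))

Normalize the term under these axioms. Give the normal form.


normal form = (w (t (g) (g)))

1. (w (t (s (g) (g)) (s (g) (g))))  →  (w (t (g) (s (g) (g))))
2. (w (t (g) (s (g) (g))))  →  (w (t (g) (g)))


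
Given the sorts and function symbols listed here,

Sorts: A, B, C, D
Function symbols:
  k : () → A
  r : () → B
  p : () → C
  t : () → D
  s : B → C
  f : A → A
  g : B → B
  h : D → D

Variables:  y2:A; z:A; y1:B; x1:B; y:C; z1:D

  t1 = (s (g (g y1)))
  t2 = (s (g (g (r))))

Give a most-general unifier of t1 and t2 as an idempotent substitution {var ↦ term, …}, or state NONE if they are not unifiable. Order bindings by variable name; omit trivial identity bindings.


{y1 ↦ (r)}


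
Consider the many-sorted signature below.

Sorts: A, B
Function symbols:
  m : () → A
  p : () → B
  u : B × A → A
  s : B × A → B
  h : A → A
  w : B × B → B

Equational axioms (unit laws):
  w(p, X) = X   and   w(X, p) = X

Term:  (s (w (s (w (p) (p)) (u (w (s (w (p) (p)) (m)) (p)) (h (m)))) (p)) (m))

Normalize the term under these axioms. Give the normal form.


1. (s (w (s (w (p) (p)) (u (w (s (w (p) (p)) (m)) (p)) (h (m)))) (p)) (m))  →  (s (s (w (p) (p)) (u (w (s (w (p) (p)) (m)) (p)) (h (m)))) (m))
2. (s (s (w (p) (p)) (u (w (s (w (p) (p)) (m)) (p)) (h (m)))) (m))  →  (s (s (p) (u (w (s (w (p) (p)) (m)) (p)) (h (m)))) (m))
3. (s (s (p) (u (w (s (w (p) (p)) (m)) (p)) (h (m)))) (m))  →  (s (s (p) (u (s (w (p) (p)) (m)) (h (m)))) (m))
4. (s (s (p) (u (s (w (p) (p)) (m)) (h (m)))) (m))  →  (s (s (p) (u (s (p) (m)) (h (m)))) (m))

normal form = (s (s (p) (u (s (p) (m)) (h (m)))) (m))


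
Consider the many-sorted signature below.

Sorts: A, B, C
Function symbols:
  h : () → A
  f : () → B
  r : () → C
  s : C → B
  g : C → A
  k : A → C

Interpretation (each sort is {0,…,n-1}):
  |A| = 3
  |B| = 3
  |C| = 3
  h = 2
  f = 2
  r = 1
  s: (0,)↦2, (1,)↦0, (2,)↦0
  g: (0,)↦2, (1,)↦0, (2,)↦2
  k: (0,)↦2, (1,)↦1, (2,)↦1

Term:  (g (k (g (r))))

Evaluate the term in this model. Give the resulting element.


value = 2

  r = 1
  (g (r)) = g(1,) = 0
  (k (g (r))) = k(0,) = 2
  (g (k (g (r)))) = g(2,) = 2


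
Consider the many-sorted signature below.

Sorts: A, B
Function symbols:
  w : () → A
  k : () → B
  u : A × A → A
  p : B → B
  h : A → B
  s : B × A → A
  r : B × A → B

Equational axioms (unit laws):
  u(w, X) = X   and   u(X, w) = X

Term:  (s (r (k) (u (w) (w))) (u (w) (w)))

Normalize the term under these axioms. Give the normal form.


normal form = (s (r (k) (w)) (w))

1. (s (r (k) (u (w) (w))) (u (w) (w)))  →  (s (r (k) (w)) (u (w) (w)))
2. (s (r (k) (w)) (u (w) (w)))  →  (s (r (k) (w)) (w))


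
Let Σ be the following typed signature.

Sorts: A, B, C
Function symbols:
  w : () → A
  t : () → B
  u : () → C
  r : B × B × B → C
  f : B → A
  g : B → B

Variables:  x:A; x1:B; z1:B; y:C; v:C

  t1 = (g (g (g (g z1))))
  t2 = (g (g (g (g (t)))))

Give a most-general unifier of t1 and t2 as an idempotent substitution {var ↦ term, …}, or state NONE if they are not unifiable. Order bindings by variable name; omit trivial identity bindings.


{z1 ↦ (t)}


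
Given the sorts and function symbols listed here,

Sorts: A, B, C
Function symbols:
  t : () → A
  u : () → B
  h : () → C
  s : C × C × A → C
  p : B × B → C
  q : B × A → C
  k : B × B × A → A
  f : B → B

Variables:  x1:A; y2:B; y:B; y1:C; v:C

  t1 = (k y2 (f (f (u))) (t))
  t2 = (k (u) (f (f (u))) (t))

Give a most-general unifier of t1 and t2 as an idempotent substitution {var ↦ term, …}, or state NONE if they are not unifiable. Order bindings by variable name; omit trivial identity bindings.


{y2 ↦ (u)}


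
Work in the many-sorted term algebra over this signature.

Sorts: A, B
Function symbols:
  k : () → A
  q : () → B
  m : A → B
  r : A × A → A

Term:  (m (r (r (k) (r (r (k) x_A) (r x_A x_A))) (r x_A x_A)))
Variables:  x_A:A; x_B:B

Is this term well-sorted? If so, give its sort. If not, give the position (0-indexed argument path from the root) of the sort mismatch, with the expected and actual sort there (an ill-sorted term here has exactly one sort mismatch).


      (k) : A
          (k) : A
          x_A : A
        (r (k) x_A) : A
          x_A : A
          x_A : A
        (r x_A x_A) : A
      (r (r (k) x_A) (r x_A x_A)) : A
    (r (k) (r (r (k) x_A) (r x_A x_A))) : A
      x_A : A
      x_A : A
    (r x_A x_A) : A
  (r (r (k) (r (r (k) x_A) (r x_A x_A))) (r x_A x_A)) : A
(m (r (r (k) (r (r (k) x_A) (r x_A x_A))) (r x_A x_A))) : B

well-sorted; sort = B


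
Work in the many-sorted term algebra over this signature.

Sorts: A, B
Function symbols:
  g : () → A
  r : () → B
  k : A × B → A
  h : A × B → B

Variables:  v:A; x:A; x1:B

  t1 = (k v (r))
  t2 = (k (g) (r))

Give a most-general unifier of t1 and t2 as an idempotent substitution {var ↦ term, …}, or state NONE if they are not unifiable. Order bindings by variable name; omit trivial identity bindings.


{v ↦ (g)}


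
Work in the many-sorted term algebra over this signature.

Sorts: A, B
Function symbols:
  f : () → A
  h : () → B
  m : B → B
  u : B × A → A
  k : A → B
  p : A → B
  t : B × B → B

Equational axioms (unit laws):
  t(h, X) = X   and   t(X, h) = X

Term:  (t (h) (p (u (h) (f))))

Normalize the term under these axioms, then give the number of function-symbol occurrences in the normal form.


size = 4

1. (t (h) (p (u (h) (f))))  →  (p (u (h) (f)))
normal form: (p (u (h) (f)))


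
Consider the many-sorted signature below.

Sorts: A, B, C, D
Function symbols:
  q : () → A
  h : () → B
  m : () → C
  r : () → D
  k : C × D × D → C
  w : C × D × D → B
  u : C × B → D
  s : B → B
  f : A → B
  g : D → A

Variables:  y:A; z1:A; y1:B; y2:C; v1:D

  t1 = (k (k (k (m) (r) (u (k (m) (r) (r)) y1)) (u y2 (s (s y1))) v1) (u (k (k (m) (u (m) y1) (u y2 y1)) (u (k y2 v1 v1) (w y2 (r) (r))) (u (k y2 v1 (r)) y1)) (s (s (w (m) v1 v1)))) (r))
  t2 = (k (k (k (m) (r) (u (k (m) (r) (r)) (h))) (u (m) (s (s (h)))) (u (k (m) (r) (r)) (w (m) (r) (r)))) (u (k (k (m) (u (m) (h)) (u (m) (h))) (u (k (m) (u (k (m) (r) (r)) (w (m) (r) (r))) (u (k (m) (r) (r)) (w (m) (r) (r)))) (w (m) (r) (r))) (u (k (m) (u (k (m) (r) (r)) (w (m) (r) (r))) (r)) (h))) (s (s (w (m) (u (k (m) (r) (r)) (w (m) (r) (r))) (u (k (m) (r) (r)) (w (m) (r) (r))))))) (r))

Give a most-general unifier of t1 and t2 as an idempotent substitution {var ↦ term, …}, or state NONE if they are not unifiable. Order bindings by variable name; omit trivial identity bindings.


{v1 ↦ (u (k (m) (r) (r)) (w (m) (r) (r))), y1 ↦ (h), y2 ↦ (m)}


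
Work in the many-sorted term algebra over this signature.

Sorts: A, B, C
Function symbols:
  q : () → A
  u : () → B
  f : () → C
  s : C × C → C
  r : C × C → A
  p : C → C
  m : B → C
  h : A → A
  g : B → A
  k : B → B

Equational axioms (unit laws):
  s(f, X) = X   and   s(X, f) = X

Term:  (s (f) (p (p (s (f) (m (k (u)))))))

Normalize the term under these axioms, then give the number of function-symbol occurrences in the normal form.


size = 5

1. (s (f) (p (p (s (f) (m (k (u)))))))  →  (p (p (s (f) (m (k (u))))))
2. (p (p (s (f) (m (k (u))))))  →  (p (p (m (k (u)))))
normal form: (p (p (m (k (u)))))


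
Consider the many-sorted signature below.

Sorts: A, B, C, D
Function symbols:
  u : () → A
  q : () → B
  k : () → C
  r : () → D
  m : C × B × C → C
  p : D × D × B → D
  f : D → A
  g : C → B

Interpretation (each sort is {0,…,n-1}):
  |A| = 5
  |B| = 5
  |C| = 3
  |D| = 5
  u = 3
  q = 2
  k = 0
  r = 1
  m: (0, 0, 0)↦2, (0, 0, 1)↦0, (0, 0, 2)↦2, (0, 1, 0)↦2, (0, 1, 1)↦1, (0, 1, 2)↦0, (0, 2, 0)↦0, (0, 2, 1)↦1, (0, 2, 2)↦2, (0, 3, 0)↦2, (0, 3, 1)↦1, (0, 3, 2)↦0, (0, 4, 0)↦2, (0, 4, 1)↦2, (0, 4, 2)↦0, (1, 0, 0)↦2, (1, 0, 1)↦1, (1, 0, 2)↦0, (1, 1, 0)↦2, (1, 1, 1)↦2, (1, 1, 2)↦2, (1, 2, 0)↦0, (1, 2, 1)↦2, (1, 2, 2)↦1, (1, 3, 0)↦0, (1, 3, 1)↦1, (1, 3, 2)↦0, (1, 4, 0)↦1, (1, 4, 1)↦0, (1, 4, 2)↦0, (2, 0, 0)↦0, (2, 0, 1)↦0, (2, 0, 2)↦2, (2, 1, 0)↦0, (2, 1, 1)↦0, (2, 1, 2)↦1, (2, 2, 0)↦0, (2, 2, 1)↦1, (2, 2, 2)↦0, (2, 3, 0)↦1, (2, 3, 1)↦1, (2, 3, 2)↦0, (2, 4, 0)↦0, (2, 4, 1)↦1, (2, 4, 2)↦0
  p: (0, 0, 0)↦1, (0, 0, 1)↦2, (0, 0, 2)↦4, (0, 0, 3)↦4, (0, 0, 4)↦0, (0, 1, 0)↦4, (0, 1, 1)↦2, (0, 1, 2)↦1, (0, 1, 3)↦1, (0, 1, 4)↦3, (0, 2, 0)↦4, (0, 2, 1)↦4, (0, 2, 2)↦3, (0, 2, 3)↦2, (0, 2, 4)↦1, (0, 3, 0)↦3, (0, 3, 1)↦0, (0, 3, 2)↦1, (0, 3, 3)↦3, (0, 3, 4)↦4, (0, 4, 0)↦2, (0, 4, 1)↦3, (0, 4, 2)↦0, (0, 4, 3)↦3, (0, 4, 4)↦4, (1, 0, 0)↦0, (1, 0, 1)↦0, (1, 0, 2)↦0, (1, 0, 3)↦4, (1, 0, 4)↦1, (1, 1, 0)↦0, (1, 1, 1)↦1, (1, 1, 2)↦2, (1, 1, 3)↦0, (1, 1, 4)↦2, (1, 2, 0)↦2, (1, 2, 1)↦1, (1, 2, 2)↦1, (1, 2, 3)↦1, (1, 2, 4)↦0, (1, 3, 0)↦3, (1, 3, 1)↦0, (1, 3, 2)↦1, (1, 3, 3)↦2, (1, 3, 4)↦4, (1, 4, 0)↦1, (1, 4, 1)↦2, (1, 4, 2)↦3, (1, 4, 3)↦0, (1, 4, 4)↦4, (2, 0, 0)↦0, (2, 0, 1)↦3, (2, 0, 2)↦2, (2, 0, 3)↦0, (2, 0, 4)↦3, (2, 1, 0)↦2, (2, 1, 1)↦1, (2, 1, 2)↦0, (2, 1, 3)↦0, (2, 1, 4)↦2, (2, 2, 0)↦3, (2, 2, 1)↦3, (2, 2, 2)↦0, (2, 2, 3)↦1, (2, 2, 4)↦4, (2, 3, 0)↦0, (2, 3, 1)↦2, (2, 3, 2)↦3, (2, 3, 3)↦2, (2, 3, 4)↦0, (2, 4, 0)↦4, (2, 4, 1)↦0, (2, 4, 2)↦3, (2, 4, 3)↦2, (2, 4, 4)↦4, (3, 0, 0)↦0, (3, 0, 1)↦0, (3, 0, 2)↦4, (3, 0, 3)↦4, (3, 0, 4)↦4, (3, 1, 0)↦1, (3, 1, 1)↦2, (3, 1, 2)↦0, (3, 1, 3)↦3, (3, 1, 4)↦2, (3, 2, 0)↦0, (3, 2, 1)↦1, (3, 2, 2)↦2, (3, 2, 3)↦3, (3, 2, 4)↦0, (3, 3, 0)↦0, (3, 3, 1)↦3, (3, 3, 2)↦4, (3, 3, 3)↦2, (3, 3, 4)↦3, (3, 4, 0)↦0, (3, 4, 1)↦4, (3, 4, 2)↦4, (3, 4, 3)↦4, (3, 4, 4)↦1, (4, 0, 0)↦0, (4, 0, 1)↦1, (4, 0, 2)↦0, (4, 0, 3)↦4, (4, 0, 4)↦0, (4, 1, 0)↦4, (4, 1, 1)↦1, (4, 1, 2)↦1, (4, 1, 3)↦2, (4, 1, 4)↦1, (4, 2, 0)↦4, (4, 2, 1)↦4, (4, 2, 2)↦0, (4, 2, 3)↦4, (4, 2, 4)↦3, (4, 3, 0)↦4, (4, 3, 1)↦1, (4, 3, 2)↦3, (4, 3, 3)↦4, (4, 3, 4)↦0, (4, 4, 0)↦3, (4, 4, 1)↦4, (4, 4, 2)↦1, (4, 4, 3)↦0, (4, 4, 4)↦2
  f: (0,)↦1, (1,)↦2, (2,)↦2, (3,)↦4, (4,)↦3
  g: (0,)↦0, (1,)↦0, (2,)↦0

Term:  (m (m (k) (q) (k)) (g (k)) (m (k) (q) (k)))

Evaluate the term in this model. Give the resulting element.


  k = 0
  q = 2
  k = 0
  (m (k) (q) (k)) = m(0, 2, 0) = 0
  k = 0
  (g (k)) = g(0,) = 0
  k = 0
  q = 2
  k = 0
  (m (k) (q) (k)) = m(0, 2, 0) = 0
  (m (m (k) (q) (k)) (g (k)) (m (k) (q) (k))) = m(0, 0, 0) = 2

value = 2


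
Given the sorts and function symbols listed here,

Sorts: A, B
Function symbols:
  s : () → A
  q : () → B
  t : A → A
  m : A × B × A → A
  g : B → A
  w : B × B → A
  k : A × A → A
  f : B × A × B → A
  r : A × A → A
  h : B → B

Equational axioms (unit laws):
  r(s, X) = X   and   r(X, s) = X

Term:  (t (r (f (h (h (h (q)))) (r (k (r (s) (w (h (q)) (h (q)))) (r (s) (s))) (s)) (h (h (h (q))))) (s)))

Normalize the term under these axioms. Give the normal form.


normal form = (t (f (h (h (h (q)))) (k (w (h (q)) (h (q))) (s)) (h (h (h (q))))))

1. (t (r (f (h (h (h (q)))) (r (k (r (s) (w (h (q)) (h (q)))) (r (s) (s))) (s)) (h (h (h (q))))) (s)))  →  (t (f (h (h (h (q)))) (r (k (r (s) (w (h (q)) (h (q)))) (r (s) (s))) (s)) (h (h (h (q))))))
2. (t (f (h (h (h (q)))) (r (k (r (s) (w (h (q)) (h (q)))) (r (s) (s))) (s)) (h (h (h (q))))))  →  (t (f (h (h (h (q)))) (k (r (s) (w (h (q)) (h (q)))) (r (s) (s))) (h (h (h (q))))))
3. (t (f (h (h (h (q)))) (k (r (s) (w (h (q)) (h (q)))) (r (s) (s))) (h (h (h (q))))))  →  (t (f (h (h (h (q)))) (k (w (h (q)) (h (q))) (r (s) (s))) (h (h (h (q))))))
4. (t (f (h (h (h (q)))) (k (w (h (q)) (h (q))) (r (s) (s))) (h (h (h (q))))))  →  (t (f (h (h (h (q)))) (k (w (h (q)) (h (q))) (s)) (h (h (h (q))))))


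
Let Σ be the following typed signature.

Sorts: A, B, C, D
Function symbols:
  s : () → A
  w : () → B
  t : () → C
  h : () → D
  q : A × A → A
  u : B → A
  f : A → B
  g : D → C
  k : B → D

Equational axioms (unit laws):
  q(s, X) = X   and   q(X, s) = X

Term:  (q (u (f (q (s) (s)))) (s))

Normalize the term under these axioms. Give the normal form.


1. (q (u (f (q (s) (s)))) (s))  →  (u (f (q (s) (s))))
2. (u (f (q (s) (s))))  →  (u (f (s)))

normal form = (u (f (s)))


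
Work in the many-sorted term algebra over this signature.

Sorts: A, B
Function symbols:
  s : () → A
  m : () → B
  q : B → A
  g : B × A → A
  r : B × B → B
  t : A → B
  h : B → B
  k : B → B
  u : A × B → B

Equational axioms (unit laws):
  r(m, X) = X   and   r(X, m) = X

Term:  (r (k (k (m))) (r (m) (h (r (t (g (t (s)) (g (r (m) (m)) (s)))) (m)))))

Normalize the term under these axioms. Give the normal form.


normal form = (r (k (k (m))) (h (t (g (t (s)) (g (m) (s))))))

1. (r (k (k (m))) (r (m) (h (r (t (g (t (s)) (g (r (m) (m)) (s)))) (m)))))  →  (r (k (k (m))) (h (r (t (g (t (s)) (g (r (m) (m)) (s)))) (m))))
2. (r (k (k (m))) (h (r (t (g (t (s)) (g (r (m) (m)) (s)))) (m))))  →  (r (k (k (m))) (h (t (g (t (s)) (g (r (m) (m)) (s))))))
3. (r (k (k (m))) (h (t (g (t (s)) (g (r (m) (m)) (s))))))  →  (r (k (k (m))) (h (t (g (t (s)) (g (m) (s))))))


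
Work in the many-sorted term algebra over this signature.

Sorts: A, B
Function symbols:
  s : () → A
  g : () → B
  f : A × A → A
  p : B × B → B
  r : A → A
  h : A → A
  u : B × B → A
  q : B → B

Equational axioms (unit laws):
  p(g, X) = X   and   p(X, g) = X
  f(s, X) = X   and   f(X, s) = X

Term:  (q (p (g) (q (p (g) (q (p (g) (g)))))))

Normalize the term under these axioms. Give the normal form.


1. (q (p (g) (q (p (g) (q (p (g) (g)))))))  →  (q (q (p (g) (q (p (g) (g))))))
2. (q (q (p (g) (q (p (g) (g))))))  →  (q (q (q (p (g) (g)))))
3. (q (q (q (p (g) (g)))))  →  (q (q (q (g))))

normal form = (q (q (q (g))))


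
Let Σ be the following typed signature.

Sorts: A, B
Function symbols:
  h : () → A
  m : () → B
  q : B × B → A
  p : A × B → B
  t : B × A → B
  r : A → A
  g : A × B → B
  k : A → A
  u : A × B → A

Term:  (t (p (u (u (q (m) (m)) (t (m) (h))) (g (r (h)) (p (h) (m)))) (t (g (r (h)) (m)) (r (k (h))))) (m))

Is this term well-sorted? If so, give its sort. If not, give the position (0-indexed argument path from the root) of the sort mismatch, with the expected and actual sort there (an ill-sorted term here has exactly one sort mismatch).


          (m) : B
          (m) : B
        (q (m) (m)) : A
          (m) : B
          (h) : A
        (t (m) (h)) : B
      (u (q (m) (m)) (t (m) (h))) : A
          (h) : A
        (r (h)) : A
          (h) : A
          (m) : B
        (p (h) (m)) : B
      (g (r (h)) (p (h) (m))) : B
    (u (u (q (m) (m)) (t (m) (h))) (g (r (h)) (p (h) (m)))) : A
          (h) : A
        (r (h)) : A
        (m) : B
      (g (r (h)) (m)) : B
          (h) : A
        (k (h)) : A
      (r (k (h))) : A
    (t (g (r (h)) (m)) (r (k (h)))) : B
  (p (u (u (q (m) (m)) (t (m) (h))) (g (r (h)) (p (h) (m)))) (t (g (r (h)) (m)) (r (k (h))))) : B
  (m) : B
(t (p (u (u (q (m) (m)) (t (m) (h))) (g (r (h)) (p (h) (m)))) (t (g (r (h)) (m)) (r (k (h))))) (m)) : ✗ arg 1 at [1] has sort B, expected A

ill-sorted at position [1]: expected A, got B


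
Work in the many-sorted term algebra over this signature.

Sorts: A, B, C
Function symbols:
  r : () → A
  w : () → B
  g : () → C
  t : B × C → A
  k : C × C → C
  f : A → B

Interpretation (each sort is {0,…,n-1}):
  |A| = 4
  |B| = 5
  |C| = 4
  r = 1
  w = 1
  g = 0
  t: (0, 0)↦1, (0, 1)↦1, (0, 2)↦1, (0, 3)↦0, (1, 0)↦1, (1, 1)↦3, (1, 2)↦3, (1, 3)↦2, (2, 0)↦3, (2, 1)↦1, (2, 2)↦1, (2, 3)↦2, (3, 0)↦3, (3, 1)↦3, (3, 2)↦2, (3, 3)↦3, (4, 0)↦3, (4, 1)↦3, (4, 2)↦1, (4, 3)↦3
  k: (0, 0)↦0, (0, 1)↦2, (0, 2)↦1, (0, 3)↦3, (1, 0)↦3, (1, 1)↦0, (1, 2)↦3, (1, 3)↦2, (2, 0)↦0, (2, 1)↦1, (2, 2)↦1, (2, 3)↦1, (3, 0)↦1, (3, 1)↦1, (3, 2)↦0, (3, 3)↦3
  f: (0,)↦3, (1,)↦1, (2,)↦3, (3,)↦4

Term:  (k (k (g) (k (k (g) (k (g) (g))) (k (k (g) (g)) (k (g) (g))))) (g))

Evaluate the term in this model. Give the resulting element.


value = 0

  g = 0
  g = 0
  g = 0
  g = 0
  (k (g) (g)) = k(0, 0) = 0
  (k (g) (k (g) (g))) = k(0, 0) = 0
  g = 0
  g = 0
  (k (g) (g)) = k(0, 0) = 0
  g = 0
  g = 0
  (k (g) (g)) = k(0, 0) = 0
  (k (k (g) (g)) (k (g) (g))) = k(0, 0) = 0
  (k (k (g) (k (g) (g))) (k (k (g) (g)) (k (g) (g)))) = k(0, 0) = 0
  (k (g) (k (k (g) (k (g) (g))) (k (k (g) (g)) (k (g) (g))))) = k(0, 0) = 0
  g = 0
  (k (k (g) (k (k (g) (k (g) (g))) (k (k (g) (g)) (k (g) (g))))) (g)) = k(0, 0) = 0


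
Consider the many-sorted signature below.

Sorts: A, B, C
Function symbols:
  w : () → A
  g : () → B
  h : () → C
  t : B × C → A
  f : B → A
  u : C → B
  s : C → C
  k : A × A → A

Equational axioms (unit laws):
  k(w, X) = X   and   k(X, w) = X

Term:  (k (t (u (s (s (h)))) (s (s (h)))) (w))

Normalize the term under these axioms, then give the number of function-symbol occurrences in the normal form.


size = 8

1. (k (t (u (s (s (h)))) (s (s (h)))) (w))  →  (t (u (s (s (h)))) (s (s (h))))
normal form: (t (u (s (s (h)))) (s (s (h))))


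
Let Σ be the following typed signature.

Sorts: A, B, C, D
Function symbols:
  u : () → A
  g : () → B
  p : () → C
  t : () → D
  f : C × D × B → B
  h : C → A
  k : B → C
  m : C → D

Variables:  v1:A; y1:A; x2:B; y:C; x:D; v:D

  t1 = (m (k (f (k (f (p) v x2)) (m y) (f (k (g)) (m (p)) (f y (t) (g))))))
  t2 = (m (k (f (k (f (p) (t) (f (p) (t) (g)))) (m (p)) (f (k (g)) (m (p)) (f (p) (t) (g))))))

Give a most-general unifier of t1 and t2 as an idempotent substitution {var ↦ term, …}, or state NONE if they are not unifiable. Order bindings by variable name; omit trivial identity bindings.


{v ↦ (t), x2 ↦ (f (p) (t) (g)), y ↦ (p)}


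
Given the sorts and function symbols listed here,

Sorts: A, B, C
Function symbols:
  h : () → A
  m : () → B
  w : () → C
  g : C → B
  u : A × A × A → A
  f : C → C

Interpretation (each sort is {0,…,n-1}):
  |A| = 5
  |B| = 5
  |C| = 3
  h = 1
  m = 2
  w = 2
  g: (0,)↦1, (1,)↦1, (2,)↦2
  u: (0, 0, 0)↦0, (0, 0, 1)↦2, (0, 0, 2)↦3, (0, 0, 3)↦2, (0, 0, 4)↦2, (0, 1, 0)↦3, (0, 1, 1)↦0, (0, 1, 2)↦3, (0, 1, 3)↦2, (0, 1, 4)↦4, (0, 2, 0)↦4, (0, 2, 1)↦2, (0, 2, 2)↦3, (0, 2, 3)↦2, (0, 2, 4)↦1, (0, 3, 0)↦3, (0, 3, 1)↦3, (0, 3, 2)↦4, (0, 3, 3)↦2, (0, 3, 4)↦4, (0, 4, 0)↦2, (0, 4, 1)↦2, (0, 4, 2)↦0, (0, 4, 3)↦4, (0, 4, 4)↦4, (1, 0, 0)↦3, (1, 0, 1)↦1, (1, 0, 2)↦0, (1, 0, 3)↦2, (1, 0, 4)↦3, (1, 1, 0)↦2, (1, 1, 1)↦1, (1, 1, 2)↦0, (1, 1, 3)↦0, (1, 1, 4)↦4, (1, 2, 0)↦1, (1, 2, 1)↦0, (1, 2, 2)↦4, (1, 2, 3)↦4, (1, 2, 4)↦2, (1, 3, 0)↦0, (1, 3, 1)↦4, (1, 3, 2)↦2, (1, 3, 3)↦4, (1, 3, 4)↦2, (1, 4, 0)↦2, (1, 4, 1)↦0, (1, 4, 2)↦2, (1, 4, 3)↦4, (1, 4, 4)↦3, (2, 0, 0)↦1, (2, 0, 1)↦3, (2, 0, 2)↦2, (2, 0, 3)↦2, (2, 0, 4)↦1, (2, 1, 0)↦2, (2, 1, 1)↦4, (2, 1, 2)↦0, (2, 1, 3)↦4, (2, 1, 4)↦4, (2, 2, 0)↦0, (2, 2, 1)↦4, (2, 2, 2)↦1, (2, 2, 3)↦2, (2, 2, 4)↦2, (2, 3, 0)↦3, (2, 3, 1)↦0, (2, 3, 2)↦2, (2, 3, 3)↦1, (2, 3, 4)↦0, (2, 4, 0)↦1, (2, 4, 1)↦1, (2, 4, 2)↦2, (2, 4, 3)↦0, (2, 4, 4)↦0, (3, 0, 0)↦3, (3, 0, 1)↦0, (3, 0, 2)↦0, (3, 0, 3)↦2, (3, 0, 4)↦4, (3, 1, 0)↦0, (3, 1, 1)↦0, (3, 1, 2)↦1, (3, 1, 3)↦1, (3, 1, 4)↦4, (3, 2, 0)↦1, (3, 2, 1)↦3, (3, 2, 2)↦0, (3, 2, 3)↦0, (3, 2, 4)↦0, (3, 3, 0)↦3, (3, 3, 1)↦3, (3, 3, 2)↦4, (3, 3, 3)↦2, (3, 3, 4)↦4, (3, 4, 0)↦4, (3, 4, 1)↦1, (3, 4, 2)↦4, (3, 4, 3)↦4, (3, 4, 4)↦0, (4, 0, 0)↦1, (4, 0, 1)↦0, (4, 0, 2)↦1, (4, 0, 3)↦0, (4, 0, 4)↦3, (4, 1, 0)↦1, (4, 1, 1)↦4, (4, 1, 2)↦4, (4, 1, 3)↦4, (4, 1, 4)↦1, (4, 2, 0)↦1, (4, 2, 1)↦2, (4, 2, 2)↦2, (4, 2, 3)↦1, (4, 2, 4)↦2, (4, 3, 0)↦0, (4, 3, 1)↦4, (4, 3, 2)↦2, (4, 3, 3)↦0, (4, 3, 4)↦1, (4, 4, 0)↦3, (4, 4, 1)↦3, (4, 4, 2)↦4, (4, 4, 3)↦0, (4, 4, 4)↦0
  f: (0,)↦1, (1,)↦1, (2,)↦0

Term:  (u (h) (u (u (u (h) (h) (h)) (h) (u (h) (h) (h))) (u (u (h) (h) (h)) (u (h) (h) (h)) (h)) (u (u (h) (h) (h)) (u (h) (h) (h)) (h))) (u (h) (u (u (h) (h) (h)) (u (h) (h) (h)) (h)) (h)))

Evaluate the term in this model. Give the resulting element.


value = 1

  h = 1
  h = 1
  h = 1
  h = 1
  (u (h) (h) (h)) = u(1, 1, 1) = 1
  h = 1
  h = 1
  h = 1
  h = 1
  (u (h) (h) (h)) = u(1, 1, 1) = 1
  (u (u (h) (h) (h)) (h) (u (h) (h) (h))) = u(1, 1, 1) = 1
  h = 1
  h = 1
  h = 1
  (u (h) (h) (h)) = u(1, 1, 1) = 1
  h = 1
  h = 1
  h = 1
  (u (h) (h) (h)) = u(1, 1, 1) = 1
  h = 1
  (u (u (h) (h) (h)) (u (h) (h) (h)) (h)) = u(1, 1, 1) = 1
  h = 1
  h = 1
  h = 1
  (u (h) (h) (h)) = u(1, 1, 1) = 1
  h = 1
  h = 1
  h = 1
  (u (h) (h) (h)) = u(1, 1, 1) = 1
  h = 1
  (u (u (h) (h) (h)) (u (h) (h) (h)) (h)) = u(1, 1, 1) = 1
  (u (u (u (h) (h) (h)) (h) (u (h) (h) (h))) (u (u (h) (h) (h)) (u (h) (h) (h)) (h)) (u (u (h) (h) (h)) (u (h) (h) (h)) (h))) = u(1, 1, 1) = 1
  h = 1
  h = 1
  h = 1
  h = 1
  (u (h) (h) (h)) = u(1, 1, 1) = 1
  h = 1
  h = 1
  h = 1
  (u (h) (h) (h)) = u(1, 1, 1) = 1
  h = 1
  (u (u (h) (h) (h)) (u (h) (h) (h)) (h)) = u(1, 1, 1) = 1
  h = 1
  (u (h) (u (u (h) (h) (h)) (u (h) (h) (h)) (h)) (h)) = u(1, 1, 1) = 1
  (u (h) (u (u (u (h) (h) (h)) (h) (u (h) (h) (h))) (u (u (h) (h) (h)) (u (h) (h) (h)) (h)) (u (u (h) (h) (h)) (u (h) (h) (h)) (h))) (u (h) (u (u (h) (h) (h)) (u (h) (h) (h)) (h)) (h))) = u(1, 1, 1) = 1


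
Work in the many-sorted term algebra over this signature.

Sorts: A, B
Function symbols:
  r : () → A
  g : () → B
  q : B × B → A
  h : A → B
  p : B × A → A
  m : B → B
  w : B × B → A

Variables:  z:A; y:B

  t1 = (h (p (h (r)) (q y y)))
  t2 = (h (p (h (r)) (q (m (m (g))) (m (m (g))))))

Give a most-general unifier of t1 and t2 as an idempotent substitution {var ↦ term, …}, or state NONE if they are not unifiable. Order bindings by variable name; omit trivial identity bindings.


{y ↦ (m (m (g)))}


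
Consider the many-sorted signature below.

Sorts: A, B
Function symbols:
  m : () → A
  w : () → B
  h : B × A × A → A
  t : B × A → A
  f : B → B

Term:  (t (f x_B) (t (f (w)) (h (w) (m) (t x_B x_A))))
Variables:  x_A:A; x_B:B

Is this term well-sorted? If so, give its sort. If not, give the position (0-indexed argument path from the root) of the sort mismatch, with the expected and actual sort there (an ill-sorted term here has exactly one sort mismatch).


well-sorted; sort = A

    x_B : B
  (f x_B) : B
      (w) : B
    (f (w)) : B
      (w) : B
      (m) : A
        x_B : B
        x_A : A
      (t x_B x_A) : A
    (h (w) (m) (t x_B x_A)) : A
  (t (f (w)) (h (w) (m) (t x_B x_A))) : A
(t (f x_B) (t (f (w)) (h (w) (m) (t x_B x_A)))) : A


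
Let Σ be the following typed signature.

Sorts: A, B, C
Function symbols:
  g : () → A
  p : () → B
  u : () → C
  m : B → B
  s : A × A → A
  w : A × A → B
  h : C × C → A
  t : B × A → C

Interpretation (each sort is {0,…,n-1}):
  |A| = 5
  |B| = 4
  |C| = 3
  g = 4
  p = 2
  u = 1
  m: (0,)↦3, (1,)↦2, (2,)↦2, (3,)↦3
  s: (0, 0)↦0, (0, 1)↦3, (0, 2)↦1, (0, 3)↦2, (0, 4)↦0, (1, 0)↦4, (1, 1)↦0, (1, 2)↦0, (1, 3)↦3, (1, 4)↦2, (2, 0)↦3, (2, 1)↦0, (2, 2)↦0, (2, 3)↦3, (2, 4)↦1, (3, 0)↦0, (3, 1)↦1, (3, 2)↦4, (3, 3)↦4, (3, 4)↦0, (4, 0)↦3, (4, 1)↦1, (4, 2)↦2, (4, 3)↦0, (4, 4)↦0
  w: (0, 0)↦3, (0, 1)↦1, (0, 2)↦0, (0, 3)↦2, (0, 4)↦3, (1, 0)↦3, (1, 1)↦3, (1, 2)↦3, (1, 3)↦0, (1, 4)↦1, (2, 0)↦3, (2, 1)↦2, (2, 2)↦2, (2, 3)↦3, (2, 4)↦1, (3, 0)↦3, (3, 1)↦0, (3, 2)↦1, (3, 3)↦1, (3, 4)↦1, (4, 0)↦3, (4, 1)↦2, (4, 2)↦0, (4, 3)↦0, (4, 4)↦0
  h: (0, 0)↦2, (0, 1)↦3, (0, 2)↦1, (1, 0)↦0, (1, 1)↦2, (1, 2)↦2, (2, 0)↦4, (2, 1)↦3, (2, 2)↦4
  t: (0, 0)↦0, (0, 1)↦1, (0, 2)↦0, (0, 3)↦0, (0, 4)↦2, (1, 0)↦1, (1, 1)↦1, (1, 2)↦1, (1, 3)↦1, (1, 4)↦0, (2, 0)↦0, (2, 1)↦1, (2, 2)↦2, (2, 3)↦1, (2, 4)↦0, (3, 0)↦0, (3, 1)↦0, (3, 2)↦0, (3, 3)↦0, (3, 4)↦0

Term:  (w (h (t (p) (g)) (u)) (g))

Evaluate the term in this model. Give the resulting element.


value = 1

  p = 2
  g = 4
  (t (p) (g)) = t(2, 4) = 0
  u = 1
  (h (t (p) (g)) (u)) = h(0, 1) = 3
  g = 4
  (w (h (t (p) (g)) (u)) (g)) = w(3, 4) = 1


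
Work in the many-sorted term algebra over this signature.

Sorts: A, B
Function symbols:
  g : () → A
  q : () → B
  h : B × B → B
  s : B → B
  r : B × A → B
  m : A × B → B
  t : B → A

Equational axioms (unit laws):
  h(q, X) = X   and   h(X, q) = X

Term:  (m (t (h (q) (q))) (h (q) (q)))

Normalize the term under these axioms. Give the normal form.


normal form = (m (t (q)) (q))

1. (m (t (h (q) (q))) (h (q) (q)))  →  (m (t (q)) (h (q) (q)))
2. (m (t (q)) (h (q) (q)))  →  (m (t (q)) (q))


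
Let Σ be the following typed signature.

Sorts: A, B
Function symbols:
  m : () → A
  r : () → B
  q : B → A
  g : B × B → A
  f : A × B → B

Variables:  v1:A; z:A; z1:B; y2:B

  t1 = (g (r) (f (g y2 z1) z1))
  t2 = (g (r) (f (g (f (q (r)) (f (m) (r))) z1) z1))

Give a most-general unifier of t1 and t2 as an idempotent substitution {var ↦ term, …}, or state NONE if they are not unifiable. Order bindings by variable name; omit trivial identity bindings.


{y2 ↦ (f (q (r)) (f (m) (r)))}


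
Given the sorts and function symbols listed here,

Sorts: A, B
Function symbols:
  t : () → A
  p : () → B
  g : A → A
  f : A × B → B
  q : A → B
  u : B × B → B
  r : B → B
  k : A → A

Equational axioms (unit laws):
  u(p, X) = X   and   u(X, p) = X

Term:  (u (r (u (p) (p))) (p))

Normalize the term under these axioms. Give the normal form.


1. (u (r (u (p) (p))) (p))  →  (r (u (p) (p)))
2. (r (u (p) (p)))  →  (r (p))

normal form = (r (p))


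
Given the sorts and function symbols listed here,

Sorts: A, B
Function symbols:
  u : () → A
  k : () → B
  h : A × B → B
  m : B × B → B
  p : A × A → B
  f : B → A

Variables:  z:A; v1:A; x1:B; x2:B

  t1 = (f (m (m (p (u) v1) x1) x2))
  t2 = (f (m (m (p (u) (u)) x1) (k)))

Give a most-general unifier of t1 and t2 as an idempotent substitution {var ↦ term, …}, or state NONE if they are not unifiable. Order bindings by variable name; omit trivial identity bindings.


{v1 ↦ (u), x2 ↦ (k)}


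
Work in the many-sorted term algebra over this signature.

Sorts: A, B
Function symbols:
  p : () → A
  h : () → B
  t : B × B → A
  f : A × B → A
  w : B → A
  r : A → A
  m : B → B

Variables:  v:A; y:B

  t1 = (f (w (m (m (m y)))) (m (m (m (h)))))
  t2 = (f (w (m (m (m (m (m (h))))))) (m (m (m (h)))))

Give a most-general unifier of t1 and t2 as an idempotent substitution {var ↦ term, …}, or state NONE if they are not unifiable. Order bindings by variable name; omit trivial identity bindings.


{y ↦ (m (m (h)))}


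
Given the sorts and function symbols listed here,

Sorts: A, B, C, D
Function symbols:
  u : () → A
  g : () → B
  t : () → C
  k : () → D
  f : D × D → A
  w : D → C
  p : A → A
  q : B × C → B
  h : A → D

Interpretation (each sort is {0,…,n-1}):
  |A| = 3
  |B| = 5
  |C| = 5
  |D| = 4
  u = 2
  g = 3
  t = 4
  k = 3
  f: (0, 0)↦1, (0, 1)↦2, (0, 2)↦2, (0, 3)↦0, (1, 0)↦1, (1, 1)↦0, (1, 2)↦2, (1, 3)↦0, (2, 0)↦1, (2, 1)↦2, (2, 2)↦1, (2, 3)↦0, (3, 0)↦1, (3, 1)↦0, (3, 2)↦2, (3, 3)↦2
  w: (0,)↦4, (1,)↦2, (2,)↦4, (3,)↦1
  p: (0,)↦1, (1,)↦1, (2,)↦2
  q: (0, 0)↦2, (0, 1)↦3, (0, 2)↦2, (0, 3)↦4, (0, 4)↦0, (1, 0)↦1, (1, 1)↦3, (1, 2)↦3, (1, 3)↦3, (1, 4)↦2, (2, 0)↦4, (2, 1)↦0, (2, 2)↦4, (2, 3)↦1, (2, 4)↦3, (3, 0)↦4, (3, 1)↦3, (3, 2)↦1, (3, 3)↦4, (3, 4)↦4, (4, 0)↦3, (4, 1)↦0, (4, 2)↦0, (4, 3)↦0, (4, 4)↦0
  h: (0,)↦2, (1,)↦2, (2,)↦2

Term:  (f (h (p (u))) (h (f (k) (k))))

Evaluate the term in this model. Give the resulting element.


value = 1

  u = 2
  (p (u)) = p(2,) = 2
  (h (p (u))) = h(2,) = 2
  k = 3
  k = 3
  (f (k) (k)) = f(3, 3) = 2
  (h (f (k) (k))) = h(2,) = 2
  (f (h (p (u))) (h (f (k) (k)))) = f(2, 2) = 1


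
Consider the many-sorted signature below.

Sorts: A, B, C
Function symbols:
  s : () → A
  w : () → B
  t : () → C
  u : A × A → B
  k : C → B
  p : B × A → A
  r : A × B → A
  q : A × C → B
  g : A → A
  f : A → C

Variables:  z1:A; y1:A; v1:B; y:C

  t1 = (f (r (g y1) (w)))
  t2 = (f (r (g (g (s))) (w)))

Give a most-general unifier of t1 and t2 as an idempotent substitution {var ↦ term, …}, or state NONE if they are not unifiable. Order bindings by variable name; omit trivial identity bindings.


{y1 ↦ (g (s))}


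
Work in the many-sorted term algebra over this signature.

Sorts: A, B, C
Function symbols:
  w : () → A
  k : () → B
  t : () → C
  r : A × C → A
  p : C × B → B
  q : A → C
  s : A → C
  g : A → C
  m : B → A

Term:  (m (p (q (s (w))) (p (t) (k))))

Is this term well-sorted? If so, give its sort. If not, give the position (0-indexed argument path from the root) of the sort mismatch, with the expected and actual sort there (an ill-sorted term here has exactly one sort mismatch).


ill-sorted at position [0, 0, 0]: expected A, got C

        (w) : A
      (s (w)) : C
    (q (s (w))) : ✗ arg 0 at [0, 0, 0] has sort C, expected A
      (t) : C
      (k) : B
    (p (t) (k)) : B


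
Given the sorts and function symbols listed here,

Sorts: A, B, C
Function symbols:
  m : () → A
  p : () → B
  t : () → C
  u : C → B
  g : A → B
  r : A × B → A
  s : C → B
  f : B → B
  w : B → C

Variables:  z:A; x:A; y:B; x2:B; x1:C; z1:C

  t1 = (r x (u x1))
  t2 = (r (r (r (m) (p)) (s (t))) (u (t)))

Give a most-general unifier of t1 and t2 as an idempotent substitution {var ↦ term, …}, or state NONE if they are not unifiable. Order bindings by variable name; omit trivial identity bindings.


{x ↦ (r (r (m) (p)) (s (t))), x1 ↦ (t)}


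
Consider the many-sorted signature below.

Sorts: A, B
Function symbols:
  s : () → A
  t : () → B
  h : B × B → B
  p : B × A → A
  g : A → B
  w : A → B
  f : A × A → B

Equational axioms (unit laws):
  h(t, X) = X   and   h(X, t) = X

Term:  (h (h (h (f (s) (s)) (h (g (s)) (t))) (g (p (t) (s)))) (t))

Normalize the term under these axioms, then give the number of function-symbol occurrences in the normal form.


1. (h (h (h (f (s) (s)) (h (g (s)) (t))) (g (p (t) (s)))) (t))  →  (h (h (f (s) (s)) (h (g (s)) (t))) (g (p (t) (s))))
2. (h (h (f (s) (s)) (h (g (s)) (t))) (g (p (t) (s))))  →  (h (h (f (s) (s)) (g (s))) (g (p (t) (s))))
normal form: (h (h (f (s) (s)) (g (s))) (g (p (t) (s))))

size = 11


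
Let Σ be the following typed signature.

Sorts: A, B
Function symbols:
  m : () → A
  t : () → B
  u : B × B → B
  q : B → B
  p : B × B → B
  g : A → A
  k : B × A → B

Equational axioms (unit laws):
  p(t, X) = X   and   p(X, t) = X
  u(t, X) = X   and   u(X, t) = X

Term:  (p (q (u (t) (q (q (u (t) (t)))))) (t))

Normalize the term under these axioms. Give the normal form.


1. (p (q (u (t) (q (q (u (t) (t)))))) (t))  →  (q (u (t) (q (q (u (t) (t))))))
2. (q (u (t) (q (q (u (t) (t))))))  →  (q (q (q (u (t) (t)))))
3. (q (q (q (u (t) (t)))))  →  (q (q (q (t))))

normal form = (q (q (q (t))))


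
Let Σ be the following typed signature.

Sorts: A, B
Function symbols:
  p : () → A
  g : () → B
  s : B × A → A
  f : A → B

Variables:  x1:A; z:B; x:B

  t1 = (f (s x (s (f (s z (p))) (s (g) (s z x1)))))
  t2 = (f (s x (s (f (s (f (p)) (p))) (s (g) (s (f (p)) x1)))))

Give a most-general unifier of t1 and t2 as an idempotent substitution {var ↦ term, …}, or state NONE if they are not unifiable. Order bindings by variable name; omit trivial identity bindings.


{z ↦ (f (p))}


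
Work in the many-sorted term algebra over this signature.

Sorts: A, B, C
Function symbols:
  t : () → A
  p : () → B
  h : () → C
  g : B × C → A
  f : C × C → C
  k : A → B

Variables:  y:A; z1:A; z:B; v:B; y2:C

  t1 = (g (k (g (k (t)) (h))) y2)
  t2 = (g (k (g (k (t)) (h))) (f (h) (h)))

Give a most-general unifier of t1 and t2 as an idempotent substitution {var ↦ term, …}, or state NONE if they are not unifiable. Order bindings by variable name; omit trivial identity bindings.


{y2 ↦ (f (h) (h))}


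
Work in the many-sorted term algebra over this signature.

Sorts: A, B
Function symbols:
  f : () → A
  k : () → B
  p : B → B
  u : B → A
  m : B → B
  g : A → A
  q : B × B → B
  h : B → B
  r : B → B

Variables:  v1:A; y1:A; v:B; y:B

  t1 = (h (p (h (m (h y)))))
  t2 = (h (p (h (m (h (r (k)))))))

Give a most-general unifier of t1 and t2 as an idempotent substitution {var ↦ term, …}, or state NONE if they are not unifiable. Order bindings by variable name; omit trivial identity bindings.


{y ↦ (r (k))}


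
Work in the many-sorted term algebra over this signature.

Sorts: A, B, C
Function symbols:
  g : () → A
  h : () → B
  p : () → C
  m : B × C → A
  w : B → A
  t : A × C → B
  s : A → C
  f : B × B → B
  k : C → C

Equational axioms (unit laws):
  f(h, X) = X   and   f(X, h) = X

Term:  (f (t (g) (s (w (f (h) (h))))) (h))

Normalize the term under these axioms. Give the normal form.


normal form = (t (g) (s (w (h))))

1. (f (t (g) (s (w (f (h) (h))))) (h))  →  (t (g) (s (w (f (h) (h)))))
2. (t (g) (s (w (f (h) (h)))))  →  (t (g) (s (w (h))))


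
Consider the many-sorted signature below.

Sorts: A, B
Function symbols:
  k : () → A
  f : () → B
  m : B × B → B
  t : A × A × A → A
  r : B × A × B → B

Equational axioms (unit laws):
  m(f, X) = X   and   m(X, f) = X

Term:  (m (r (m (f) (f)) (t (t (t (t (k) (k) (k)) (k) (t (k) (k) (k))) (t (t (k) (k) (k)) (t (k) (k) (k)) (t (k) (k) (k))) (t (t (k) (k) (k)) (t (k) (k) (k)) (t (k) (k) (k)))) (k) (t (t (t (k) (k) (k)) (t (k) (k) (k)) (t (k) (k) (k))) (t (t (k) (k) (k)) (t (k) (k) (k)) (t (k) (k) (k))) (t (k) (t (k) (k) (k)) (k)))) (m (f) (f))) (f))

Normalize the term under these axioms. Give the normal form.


1. (m (r (m (f) (f)) (t (t (t (t (k) (k) (k)) (k) (t (k) (k) (k))) (t (t (k) (k) (k)) (t (k) (k) (k)) (t (k) (k) (k))) (t (t (k) (k) (k)) (t (k) (k) (k)) (t (k) (k) (k)))) (k) (t (t (t (k) (k) (k)) (t (k) (k) (k)) (t (k) (k) (k))) (t (t (k) (k) (k)) (t (k) (k) (k)) (t (k) (k) (k))) (t (k) (t (k) (k) (k)) (k)))) (m (f) (f))) (f))  →  (r (m (f) (f)) (t (t (t (t (k) (k) (k)) (k) (t (k) (k) (k))) (t (t (k) (k) (k)) (t (k) (k) (k)) (t (k) (k) (k))) (t (t (k) (k) (k)) (t (k) (k) (k)) (t (k) (k) (k)))) (k) (t (t (t (k) (k) (k)) (t (k) (k) (k)) (t (k) (k) (k))) (t (t (k) (k) (k)) (t (k) (k) (k)) (t (k) (k) (k))) (t (k) (t (k) (k) (k)) (k)))) (m (f) (f)))
2. (r (m (f) (f)) (t (t (t (t (k) (k) (k)) (k) (t (k) (k) (k))) (t (t (k) (k) (k)) (t (k) (k) (k)) (t (k) (k) (k))) (t (t (k) (k) (k)) (t (k) (k) (k)) (t (k) (k) (k)))) (k) (t (t (t (k) (k) (k)) (t (k) (k) (k)) (t (k) (k) (k))) (t (t (k) (k) (k)) (t (k) (k) (k)) (t (k) (k) (k))) (t (k) (t (k) (k) (k)) (k)))) (m (f) (f)))  →  (r (f) (t (t (t (t (k) (k) (k)) (k) (t (k) (k) (k))) (t (t (k) (k) (k)) (t (k) (k) (k)) (t (k) (k) (k))) (t (t (k) (k) (k)) (t (k) (k) (k)) (t (k) (k) (k)))) (k) (t (t (t (k) (k) (k)) (t (k) (k) (k)) (t (k) (k) (k))) (t (t (k) (k) (k)) (t (k) (k) (k)) (t (k) (k) (k))) (t (k) (t (k) (k) (k)) (k)))) (m (f) (f)))
3. (r (f) (t (t (t (t (k) (k) (k)) (k) (t (k) (k) (k))) (t (t (k) (k) (k)) (t (k) (k) (k)) (t (k) (k) (k))) (t (t (k) (k) (k)) (t (k) (k) (k)) (t (k) (k) (k)))) (k) (t (t (t (k) (k) (k)) (t (k) (k) (k)) (t (k) (k) (k))) (t (t (k) (k) (k)) (t (k) (k) (k)) (t (k) (k) (k))) (t (k) (t (k) (k) (k)) (k)))) (m (f) (f)))  →  (r (f) (t (t (t (t (k) (k) (k)) (k) (t (k) (k) (k))) (t (t (k) (k) (k)) (t (k) (k) (k)) (t (k) (k) (k))) (t (t (k) (k) (k)) (t (k) (k) (k)) (t (k) (k) (k)))) (k) (t (t (t (k) (k) (k)) (t (k) (k) (k)) (t (k) (k) (k))) (t (t (k) (k) (k)) (t (k) (k) (k)) (t (k) (k) (k))) (t (k) (t (k) (k) (k)) (k)))) (f))

normal form = (r (f) (t (t (t (t (k) (k) (k)) (k) (t (k) (k) (k))) (t (t (k) (k) (k)) (t (k) (k) (k)) (t (k) (k) (k))) (t (t (k) (k) (k)) (t (k) (k) (k)) (t (k) (k) (k)))) (k) (t (t (t (k) (k) (k)) (t (k) (k) (k)) (t (k) (k) (k))) (t (t (k) (k) (k)) (t (k) (k) (k)) (t (k) (k) (k))) (t (k) (t (k) (k) (k)) (k)))) (f))


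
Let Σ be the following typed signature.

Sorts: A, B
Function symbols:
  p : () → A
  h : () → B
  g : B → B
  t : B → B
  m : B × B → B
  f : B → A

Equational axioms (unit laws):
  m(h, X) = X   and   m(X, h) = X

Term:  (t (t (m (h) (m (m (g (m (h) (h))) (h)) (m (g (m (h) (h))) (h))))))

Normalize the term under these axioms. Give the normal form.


1. (t (t (m (h) (m (m (g (m (h) (h))) (h)) (m (g (m (h) (h))) (h))))))  →  (t (t (m (m (g (m (h) (h))) (h)) (m (g (m (h) (h))) (h)))))
2. (t (t (m (m (g (m (h) (h))) (h)) (m (g (m (h) (h))) (h)))))  →  (t (t (m (g (m (h) (h))) (m (g (m (h) (h))) (h)))))
3. (t (t (m (g (m (h) (h))) (m (g (m (h) (h))) (h)))))  →  (t (t (m (g (h)) (m (g (m (h) (h))) (h)))))
4. (t (t (m (g (h)) (m (g (m (h) (h))) (h)))))  →  (t (t (m (g (h)) (g (m (h) (h))))))
5. (t (t (m (g (h)) (g (m (h) (h))))))  →  (t (t (m (g (h)) (g (h)))))

normal form = (t (t (m (g (h)) (g (h)))))


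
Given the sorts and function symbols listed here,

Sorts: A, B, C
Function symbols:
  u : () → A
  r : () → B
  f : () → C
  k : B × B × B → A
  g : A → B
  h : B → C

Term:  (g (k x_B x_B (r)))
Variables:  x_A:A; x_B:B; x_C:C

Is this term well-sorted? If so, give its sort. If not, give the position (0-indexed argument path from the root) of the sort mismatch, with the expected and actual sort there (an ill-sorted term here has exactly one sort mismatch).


    x_B : B
    x_B : B
    (r) : B
  (k x_B x_B (r)) : A
(g (k x_B x_B (r))) : B

well-sorted; sort = B


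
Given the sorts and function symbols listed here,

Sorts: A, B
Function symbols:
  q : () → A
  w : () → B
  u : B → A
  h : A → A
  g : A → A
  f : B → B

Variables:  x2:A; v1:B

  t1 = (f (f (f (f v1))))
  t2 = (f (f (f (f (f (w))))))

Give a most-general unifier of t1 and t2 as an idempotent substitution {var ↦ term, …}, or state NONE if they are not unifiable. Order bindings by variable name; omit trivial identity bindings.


{v1 ↦ (f (w))}


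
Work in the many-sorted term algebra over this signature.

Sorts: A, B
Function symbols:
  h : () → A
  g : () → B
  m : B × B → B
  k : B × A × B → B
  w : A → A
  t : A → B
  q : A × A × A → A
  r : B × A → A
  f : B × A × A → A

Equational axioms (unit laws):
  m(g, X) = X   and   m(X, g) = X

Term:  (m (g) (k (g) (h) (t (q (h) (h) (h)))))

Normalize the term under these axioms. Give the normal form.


normal form = (k (g) (h) (t (q (h) (h) (h))))

1. (m (g) (k (g) (h) (t (q (h) (h) (h)))))  →  (k (g) (h) (t (q (h) (h) (h))))


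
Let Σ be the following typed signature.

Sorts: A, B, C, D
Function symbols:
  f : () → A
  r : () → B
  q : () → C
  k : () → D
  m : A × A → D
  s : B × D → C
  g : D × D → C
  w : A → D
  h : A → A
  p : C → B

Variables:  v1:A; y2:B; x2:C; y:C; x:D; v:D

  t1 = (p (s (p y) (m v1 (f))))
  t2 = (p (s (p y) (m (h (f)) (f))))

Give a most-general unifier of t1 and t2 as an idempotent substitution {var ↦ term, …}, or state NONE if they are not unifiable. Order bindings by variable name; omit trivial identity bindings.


{v1 ↦ (h (f))}


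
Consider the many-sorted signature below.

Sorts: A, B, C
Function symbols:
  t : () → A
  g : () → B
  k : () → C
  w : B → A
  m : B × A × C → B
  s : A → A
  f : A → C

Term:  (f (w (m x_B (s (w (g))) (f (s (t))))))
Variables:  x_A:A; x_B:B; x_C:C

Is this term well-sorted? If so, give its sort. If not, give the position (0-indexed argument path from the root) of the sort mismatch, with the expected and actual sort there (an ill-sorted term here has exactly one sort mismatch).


well-sorted; sort = C

      x_B : B
          (g) : B
        (w (g)) : A
      (s (w (g))) : A
          (t) : A
        (s (t)) : A
      (f (s (t))) : C
    (m x_B (s (w (g))) (f (s (t)))) : B
  (w (m x_B (s (w (g))) (f (s (t))))) : A
(f (w (m x_B (s (w (g))) (f (s (t)))))) : C
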